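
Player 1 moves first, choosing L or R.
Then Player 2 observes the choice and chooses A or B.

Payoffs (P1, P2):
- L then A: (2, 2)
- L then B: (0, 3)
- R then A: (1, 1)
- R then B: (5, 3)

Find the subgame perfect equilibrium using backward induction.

P1 plays R, P2 plays B after L and B after R; Payoff (5, 3)

Work:
Backward induction:
After L: P2 chooses B → P1 gets 0
After R: P2 chooses B → P1 gets 5
P1 chooses R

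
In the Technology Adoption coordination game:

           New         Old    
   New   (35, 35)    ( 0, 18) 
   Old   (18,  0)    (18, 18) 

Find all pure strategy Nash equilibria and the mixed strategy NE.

Pure NE: (New, New) and (Old, Old); Mixed NE: p = 0.5143, q = 0.5143

Work:
Check pure NE:
(New, New): (35, 35) - no unilateral deviation beneficial
(Old, Old): (18, 18) - no unilateral deviation beneficial
Mixed NE: P1 plays New with p = 0.5143, P2 plays New with q = 0.5143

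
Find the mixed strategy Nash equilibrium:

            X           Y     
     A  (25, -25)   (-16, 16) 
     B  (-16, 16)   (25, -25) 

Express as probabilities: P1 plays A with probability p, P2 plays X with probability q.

p = 0.5, q = 0.5

Work:
Find probabilities that make opponent indifferent:
P2 chooses q to make P1 indifferent between A and B
P1 chooses p to make P2 indifferent between X and Y
Mixed NE: P1 plays (A: 0.5, B: 0.5), P2 plays (X: 0.5, Y: 0.5)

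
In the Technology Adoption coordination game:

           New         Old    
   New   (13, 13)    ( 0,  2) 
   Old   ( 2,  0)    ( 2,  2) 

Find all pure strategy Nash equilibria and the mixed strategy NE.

Pure NE: (New, New) and (Old, Old); Mixed NE: p = 0.1538, q = 0.1538

Work:
Check pure NE:
(New, New): (13, 13) - no unilateral deviation beneficial
(Old, Old): (2, 2) - no unilateral deviation beneficial
Mixed NE: P1 plays New with p = 0.1538, P2 plays New with q = 0.1538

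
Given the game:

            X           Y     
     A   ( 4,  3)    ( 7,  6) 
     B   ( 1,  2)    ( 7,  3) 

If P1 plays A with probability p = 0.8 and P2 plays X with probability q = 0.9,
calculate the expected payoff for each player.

E[P1] = 3.76, E[P2] = 3.06

Work:
E[P1] = p·q·π₁(A,X) + p·(1-q)·π₁(A,Y) + (1-p)·q·π₁(B,X) + (1-p)·(1-q)·π₁(B,Y)
= 0.8·0.9·4 + 0.8·0.1·7 + 0.2·0.9·1 + 0.2·0.1·7
= 3.76

E[P2] = 3.06 (similar calculation)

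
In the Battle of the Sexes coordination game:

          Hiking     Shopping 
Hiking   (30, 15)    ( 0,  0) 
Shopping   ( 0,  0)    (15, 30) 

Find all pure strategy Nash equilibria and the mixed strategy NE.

Pure NE: (Hiking, Hiking) and (Shopping, Shopping); Mixed NE: p = 0.6667, q = 0.3333

Work:
Check pure NE:
(Hiking, Hiking): (30, 15) - no unilateral deviation beneficial
(Shopping, Shopping): (15, 30) - no unilateral deviation beneficial
Mixed NE: P1 plays Hiking with p = 0.6667, P2 plays Hiking with q = 0.3333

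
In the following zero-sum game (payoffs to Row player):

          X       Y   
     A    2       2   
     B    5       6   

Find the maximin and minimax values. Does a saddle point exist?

Maximin = 5, Minimax = 5, Saddle: True

Work:
Row minimums: [2, 5] → maximin = 5
Column maximums: [5, 6] → minimax = 5
Saddle point exists! Game value = 5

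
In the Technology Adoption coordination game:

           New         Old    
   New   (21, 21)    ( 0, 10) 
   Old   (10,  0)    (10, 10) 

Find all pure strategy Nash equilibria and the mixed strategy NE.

Pure NE: (New, New) and (Old, Old); Mixed NE: p = 0.4762, q = 0.4762

Work:
Check pure NE:
(New, New): (21, 21) - no unilateral deviation beneficial
(Old, Old): (10, 10) - no unilateral deviation beneficial
Mixed NE: P1 plays New with p = 0.4762, P2 plays New with q = 0.4762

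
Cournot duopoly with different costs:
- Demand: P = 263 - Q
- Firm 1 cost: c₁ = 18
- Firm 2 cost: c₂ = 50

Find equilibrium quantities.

q₁* = 92.33, q₂* = 60.33

Work:
Reaction: q₁ = (263 - 18 - q₂)/2
Reaction: q₂ = (263 - 50 - q₁)/2
Solve simultaneously:
q₁* = (263 - 2×18 + 50)/3 = 92.33
q₂* = (263 - 2×50 + 18)/3 = 60.33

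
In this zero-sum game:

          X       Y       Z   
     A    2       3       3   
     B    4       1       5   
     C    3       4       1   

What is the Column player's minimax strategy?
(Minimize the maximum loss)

Column should play X or Y (all achieve the minimum), value = 4

Work:
Column player minimizes Row's maximum payoff:
Column X: max payoff to Row = 4
Column Y: max payoff to Row = 4
Column Z: max payoff to Row = 5
Minimum is 4, achieved by columns X, Y (tied).
Each of X or Y is a minimax strategy.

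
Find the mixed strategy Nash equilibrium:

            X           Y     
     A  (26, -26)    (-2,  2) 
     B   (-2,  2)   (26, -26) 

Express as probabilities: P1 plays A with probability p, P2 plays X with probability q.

p = 0.5, q = 0.5

Work:
Find probabilities that make opponent indifferent:
P2 chooses q to make P1 indifferent between A and B
P1 chooses p to make P2 indifferent between X and Y
Mixed NE: P1 plays (A: 0.5, B: 0.5), P2 plays (X: 0.5, Y: 0.5)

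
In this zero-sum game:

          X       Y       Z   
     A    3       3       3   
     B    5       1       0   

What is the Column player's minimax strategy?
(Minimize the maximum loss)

Column should play Y or Z (all achieve the minimum), value = 3

Work:
Column player minimizes Row's maximum payoff:
Column X: max payoff to Row = 5
Column Y: max payoff to Row = 3
Column Z: max payoff to Row = 3
Minimum is 3, achieved by columns Y, Z (tied).
Each of Y or Z is a minimax strategy.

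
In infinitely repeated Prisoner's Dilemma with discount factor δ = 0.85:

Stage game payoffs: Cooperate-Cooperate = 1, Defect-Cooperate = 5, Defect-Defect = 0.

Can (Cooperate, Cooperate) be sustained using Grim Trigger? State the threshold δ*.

δ* = 0.8; since δ = 0.85 ≥ 0.8, cooperation can be sustained

Work:
For Grim Trigger:
Cooperate forever: 1/(1-δ)
Defect then punished: 5 + 0·δ/(1-δ)
Need: 1/(1-δ) ≥ 5 + 0·δ/(1-δ)
Solving: δ ≥ (T-R)/(T-P) = (5-1)/(5-0) = 0.8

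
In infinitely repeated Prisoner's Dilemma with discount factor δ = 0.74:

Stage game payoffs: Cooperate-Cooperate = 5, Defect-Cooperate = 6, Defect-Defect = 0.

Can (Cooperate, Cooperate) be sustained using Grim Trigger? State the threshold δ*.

δ* = 0.1667; since δ = 0.74 ≥ 0.1667, cooperation can be sustained

Work:
For Grim Trigger:
Cooperate forever: 5/(1-δ)
Defect then punished: 6 + 0·δ/(1-δ)
Need: 5/(1-δ) ≥ 6 + 0·δ/(1-δ)
Solving: δ ≥ (T-R)/(T-P) = (6-5)/(6-0) = 0.1667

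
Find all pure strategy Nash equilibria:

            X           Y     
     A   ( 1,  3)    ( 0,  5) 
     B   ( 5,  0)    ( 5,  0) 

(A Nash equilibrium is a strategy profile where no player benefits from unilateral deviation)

Nash equilibrium: (B, X), (B, Y)

Work:
Best responses:
  P1 vs X: payoffs [1, 5] → best response B (payoff 5)
  P1 vs Y: payoffs [0, 5] → best response B (payoff 5)
  P2 vs A: payoffs [3, 5] → best response Y (payoff 5)
  P2 vs B: payoffs [0, 0] → best response X/Y (payoff 0)
Mutual best responses: (B,X), (B,Y) → Nash equilibria.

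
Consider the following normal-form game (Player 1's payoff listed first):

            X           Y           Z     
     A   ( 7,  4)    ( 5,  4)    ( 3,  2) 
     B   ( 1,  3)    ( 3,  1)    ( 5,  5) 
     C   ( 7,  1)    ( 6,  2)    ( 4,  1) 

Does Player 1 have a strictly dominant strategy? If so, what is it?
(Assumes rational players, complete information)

No strictly dominant strategy exists for Player 1

Work:
A strategy strictly dominates another if it gives a strictly higher payoff against every opponent action. Compare each pair of P1's strategies column-by-column:
  A vs B: [7 vs 1, 5 vs 3, 3 vs 5] → A does not strictly dominate B (column Z: 3 ≤ 5)
  A vs C: [7 vs 7, 5 vs 6, 3 vs 4] → A does not strictly dominate C (column X: 7 ≤ 7)
  B vs A: [1 vs 7, 3 vs 5, 5 vs 3] → B does not strictly dominate A (column X: 1 ≤ 7)
  B vs C: [1 vs 7, 3 vs 6, 5 vs 4] → B does not strictly dominate C (column X: 1 ≤ 7)
  C vs A: [7 vs 7, 6 vs 5, 4 vs 3] → C does not strictly dominate A (column X: 7 ≤ 7)
  C vs B: [7 vs 1, 6 vs 3, 4 vs 5] → C does not strictly dominate B (column Z: 4 ≤ 5)
No single strategy strictly dominates all others → no strictly dominant strategy.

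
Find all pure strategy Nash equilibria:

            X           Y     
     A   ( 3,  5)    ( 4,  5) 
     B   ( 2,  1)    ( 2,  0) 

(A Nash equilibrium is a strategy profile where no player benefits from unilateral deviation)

Nash equilibrium: (A, X), (A, Y)

Work:
Best responses:
  P1 vs X: payoffs [3, 2] → best response A (payoff 3)
  P1 vs Y: payoffs [4, 2] → best response A (payoff 4)
  P2 vs A: payoffs [5, 5] → best response X/Y (payoff 5)
  P2 vs B: payoffs [1, 0] → best response X (payoff 1)
Mutual best responses: (A,X), (A,Y) → Nash equilibria.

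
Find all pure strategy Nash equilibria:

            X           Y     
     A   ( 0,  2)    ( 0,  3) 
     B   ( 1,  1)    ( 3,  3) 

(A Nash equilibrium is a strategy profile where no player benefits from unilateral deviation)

Nash equilibrium: (B, Y)

Work:
Best responses:
  P1 vs X: payoffs [0, 1] → best response B (payoff 1)
  P1 vs Y: payoffs [0, 3] → best response B (payoff 3)
  P2 vs A: payoffs [2, 3] → best response Y (payoff 3)
  P2 vs B: payoffs [1, 3] → best response Y (payoff 3)
Mutual best responses: (B,Y) → Nash equilibria.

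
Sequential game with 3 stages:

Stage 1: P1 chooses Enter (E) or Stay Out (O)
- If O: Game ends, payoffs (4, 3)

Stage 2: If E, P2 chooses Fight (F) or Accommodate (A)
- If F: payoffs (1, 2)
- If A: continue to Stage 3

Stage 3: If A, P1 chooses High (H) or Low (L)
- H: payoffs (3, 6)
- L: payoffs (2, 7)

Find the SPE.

SPE: (O, A, H); Outcome (4, 3)

Work:
Stage 3: P1 chooses H (3 vs 2)
Stage 2: P2: F->2, A->6 (anticipating H). Choose A
Stage 1: P1: O->4, E->3 (anticipating A, H). Choose O
SPE path: O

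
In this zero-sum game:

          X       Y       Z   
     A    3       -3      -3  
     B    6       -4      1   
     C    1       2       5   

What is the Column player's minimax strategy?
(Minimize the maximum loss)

Column should play Y, value = 2

Work:
Column player minimizes Row's maximum payoff:
Column X: max payoff to Row = 6
Column Y: max payoff to Row = 2
Column Z: max payoff to Row = 5
Minimum is 2, achieved by column Y.
Minimax strategy: Y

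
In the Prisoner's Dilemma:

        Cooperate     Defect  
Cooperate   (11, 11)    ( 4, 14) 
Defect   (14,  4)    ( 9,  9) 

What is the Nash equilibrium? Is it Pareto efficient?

(Defect, Defect) is NE; not Pareto efficient

Work:
Defect dominates Cooperate for both players:
If P2 cooperates: Defect (14) > Cooperate (11)
If P2 defects: Defect (9) > Cooperate (4)
NE: (Defect, Defect) with payoff (9, 9)
But (Cooperate, Cooperate) = (11, 11) Pareto dominates (9, 9)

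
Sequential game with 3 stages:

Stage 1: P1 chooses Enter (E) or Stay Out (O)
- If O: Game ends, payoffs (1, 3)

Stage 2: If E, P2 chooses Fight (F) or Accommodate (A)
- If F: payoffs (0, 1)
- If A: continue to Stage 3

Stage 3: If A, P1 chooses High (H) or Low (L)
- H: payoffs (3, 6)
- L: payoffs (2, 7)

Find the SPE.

SPE: (E, A, H); Outcome (3, 6)

Work:
Stage 3: P1 chooses H (3 vs 2)
Stage 2: P2: F->1, A->6 (anticipating H). Choose A
Stage 1: P1: O->1, E->3 (anticipating A, H). Choose E
SPE path: E -> A -> H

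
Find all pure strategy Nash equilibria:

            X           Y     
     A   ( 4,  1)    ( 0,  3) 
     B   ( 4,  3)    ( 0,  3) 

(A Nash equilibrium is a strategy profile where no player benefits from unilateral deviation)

Nash equilibrium: (A, Y), (B, X), (B, Y)

Work:
Best responses:
  P1 vs X: payoffs [4, 4] → best response A/B (payoff 4)
  P1 vs Y: payoffs [0, 0] → best response A/B (payoff 0)
  P2 vs A: payoffs [1, 3] → best response Y (payoff 3)
  P2 vs B: payoffs [3, 3] → best response X/Y (payoff 3)
Mutual best responses: (A,Y), (B,X), (B,Y) → Nash equilibria.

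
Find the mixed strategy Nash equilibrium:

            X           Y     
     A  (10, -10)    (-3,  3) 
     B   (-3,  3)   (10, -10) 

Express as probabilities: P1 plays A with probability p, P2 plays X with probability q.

p = 0.5, q = 0.5

Work:
Find probabilities that make opponent indifferent:
P2 chooses q to make P1 indifferent between A and B
P1 chooses p to make P2 indifferent between X and Y
Mixed NE: P1 plays (A: 0.5, B: 0.5), P2 plays (X: 0.5, Y: 0.5)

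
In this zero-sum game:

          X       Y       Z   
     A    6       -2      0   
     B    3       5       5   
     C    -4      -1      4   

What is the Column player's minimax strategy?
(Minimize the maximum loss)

Column should play Y or Z (all achieve the minimum), value = 5

Work:
Column player minimizes Row's maximum payoff:
Column X: max payoff to Row = 6
Column Y: max payoff to Row = 5
Column Z: max payoff to Row = 5
Minimum is 5, achieved by columns Y, Z (tied).
Each of Y or Z is a minimax strategy.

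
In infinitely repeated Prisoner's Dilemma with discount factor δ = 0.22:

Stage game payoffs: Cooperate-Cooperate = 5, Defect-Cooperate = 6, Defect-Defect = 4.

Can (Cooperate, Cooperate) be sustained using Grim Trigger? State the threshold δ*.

δ* = 0.5; since δ = 0.22 < 0.5, cooperation cannot be sustained

Work:
For Grim Trigger:
Cooperate forever: 5/(1-δ)
Defect then punished: 6 + 4·δ/(1-δ)
Need: 5/(1-δ) ≥ 6 + 4·δ/(1-δ)
Solving: δ ≥ (T-R)/(T-P) = (6-5)/(6-4) = 0.5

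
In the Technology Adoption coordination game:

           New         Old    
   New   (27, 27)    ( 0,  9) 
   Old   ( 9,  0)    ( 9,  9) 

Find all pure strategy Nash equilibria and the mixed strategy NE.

Pure NE: (New, New) and (Old, Old); Mixed NE: p = 0.3333, q = 0.3333

Work:
Check pure NE:
(New, New): (27, 27) - no unilateral deviation beneficial
(Old, Old): (9, 9) - no unilateral deviation beneficial
Mixed NE: P1 plays New with p = 0.3333, P2 plays New with q = 0.3333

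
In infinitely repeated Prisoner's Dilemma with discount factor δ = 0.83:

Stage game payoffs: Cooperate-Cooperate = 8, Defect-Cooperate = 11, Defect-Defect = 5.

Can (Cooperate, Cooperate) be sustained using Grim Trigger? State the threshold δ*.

δ* = 0.5; since δ = 0.83 ≥ 0.5, cooperation can be sustained

Work:
For Grim Trigger:
Cooperate forever: 8/(1-δ)
Defect then punished: 11 + 5·δ/(1-δ)
Need: 8/(1-δ) ≥ 11 + 5·δ/(1-δ)
Solving: δ ≥ (T-R)/(T-P) = (11-8)/(11-5) = 0.5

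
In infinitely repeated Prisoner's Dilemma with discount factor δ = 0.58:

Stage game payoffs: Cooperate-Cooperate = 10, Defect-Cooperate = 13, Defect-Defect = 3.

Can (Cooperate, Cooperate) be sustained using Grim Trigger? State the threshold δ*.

δ* = 0.3; since δ = 0.58 ≥ 0.3, cooperation can be sustained

Work:
For Grim Trigger:
Cooperate forever: 10/(1-δ)
Defect then punished: 13 + 3·δ/(1-δ)
Need: 10/(1-δ) ≥ 13 + 3·δ/(1-δ)
Solving: δ ≥ (T-R)/(T-P) = (13-10)/(13-3) = 0.3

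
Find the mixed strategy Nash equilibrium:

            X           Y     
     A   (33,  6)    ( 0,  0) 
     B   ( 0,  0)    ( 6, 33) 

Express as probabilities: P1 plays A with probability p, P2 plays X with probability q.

p = 0.8462, q = 0.1538

Work:
Find probabilities that make opponent indifferent:
P2 chooses q to make P1 indifferent between A and B
P1 chooses p to make P2 indifferent between X and Y
Mixed NE: P1 plays (A: 0.8462, B: 0.1538), P2 plays (X: 0.1538, Y: 0.8462)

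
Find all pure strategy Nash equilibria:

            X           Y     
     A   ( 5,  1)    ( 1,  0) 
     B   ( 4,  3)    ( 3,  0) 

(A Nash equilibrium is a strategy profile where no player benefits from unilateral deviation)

Nash equilibrium: (A, X)

Work:
Best responses:
  P1 vs X: payoffs [5, 4] → best response A (payoff 5)
  P1 vs Y: payoffs [1, 3] → best response B (payoff 3)
  P2 vs A: payoffs [1, 0] → best response X (payoff 1)
  P2 vs B: payoffs [3, 0] → best response X (payoff 3)
Mutual best responses: (A,X) → Nash equilibria.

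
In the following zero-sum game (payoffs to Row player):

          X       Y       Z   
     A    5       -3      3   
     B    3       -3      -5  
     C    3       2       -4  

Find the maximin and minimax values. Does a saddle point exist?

Maximin = -3, Minimax = 2, Saddle: False

Work:
Row minimums: [-3, -5, -4] → maximin = -3
Column maximums: [5, 2, 3] → minimax = 2
No saddle point (maximin ≠ minimax). Mixed strategy needed.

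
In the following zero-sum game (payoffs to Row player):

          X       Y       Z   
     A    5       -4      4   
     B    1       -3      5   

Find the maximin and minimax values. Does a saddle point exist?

Maximin = -3, Minimax = -3, Saddle: True

Work:
Row minimums: [-4, -3] → maximin = -3
Column maximums: [5, -3, 5] → minimax = -3
Saddle point exists! Game value = -3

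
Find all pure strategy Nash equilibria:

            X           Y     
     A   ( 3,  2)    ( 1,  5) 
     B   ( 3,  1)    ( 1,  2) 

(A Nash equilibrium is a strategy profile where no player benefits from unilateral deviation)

Nash equilibrium: (A, Y), (B, Y)

Work:
Best responses:
  P1 vs X: payoffs [3, 3] → best response A/B (payoff 3)
  P1 vs Y: payoffs [1, 1] → best response A/B (payoff 1)
  P2 vs A: payoffs [2, 5] → best response Y (payoff 5)
  P2 vs B: payoffs [1, 2] → best response Y (payoff 2)
Mutual best responses: (A,Y), (B,Y) → Nash equilibria.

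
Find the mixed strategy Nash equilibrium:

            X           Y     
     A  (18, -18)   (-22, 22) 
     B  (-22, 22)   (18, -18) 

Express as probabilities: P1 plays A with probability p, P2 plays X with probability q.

p = 0.5, q = 0.5

Work:
Find probabilities that make opponent indifferent:
P2 chooses q to make P1 indifferent between A and B
P1 chooses p to make P2 indifferent between X and Y
Mixed NE: P1 plays (A: 0.5, B: 0.5), P2 plays (X: 0.5, Y: 0.5)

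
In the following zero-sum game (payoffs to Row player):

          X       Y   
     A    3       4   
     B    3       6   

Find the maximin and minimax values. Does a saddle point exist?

Maximin = 3, Minimax = 3, Saddle: True

Work:
Row minimums: [3, 3] → maximin = 3
Column maximums: [3, 6] → minimax = 3
Saddle point exists! Game value = 3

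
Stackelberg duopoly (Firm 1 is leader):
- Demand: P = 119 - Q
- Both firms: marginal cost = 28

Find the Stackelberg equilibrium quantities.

q₁* (leader) = 45.5, q₂* (follower) = 22.75

Work:
Follower's reaction: q₂ = (a - c - q₁)/2
Leader substitutes: π₁ = q₁·(a - q₁ - (a-c-q₁)/2 - c)
FOC: q₁* = (119 - 28)/2 = 45.50
Then: q₂* = (119 - 28 - 45.5)/2 = 22.75
Leader has first-mover advantage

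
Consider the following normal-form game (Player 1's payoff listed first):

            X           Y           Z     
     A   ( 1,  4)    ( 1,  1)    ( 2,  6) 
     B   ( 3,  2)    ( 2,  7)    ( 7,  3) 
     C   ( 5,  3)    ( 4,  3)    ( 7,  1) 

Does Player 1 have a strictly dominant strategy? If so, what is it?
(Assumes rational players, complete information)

No strictly dominant strategy exists for Player 1

Work:
A strategy strictly dominates another if it gives a strictly higher payoff against every opponent action. Compare each pair of P1's strategies column-by-column:
  A vs B: [1 vs 3, 1 vs 2, 2 vs 7] → A does not strictly dominate B (column X: 1 ≤ 3)
  A vs C: [1 vs 5, 1 vs 4, 2 vs 7] → A does not strictly dominate C (column X: 1 ≤ 5)
  B vs A: [3 vs 1, 2 vs 1, 7 vs 2] → B strictly dominates A
  B vs C: [3 vs 5, 2 vs 4, 7 vs 7] → B does not strictly dominate C (column X: 3 ≤ 5)
  C vs A: [5 vs 1, 4 vs 1, 7 vs 2] → C strictly dominates A
  C vs B: [5 vs 3, 4 vs 2, 7 vs 7] → C does not strictly dominate B (column Z: 7 ≤ 7)
No single strategy strictly dominates all others → no strictly dominant strategy.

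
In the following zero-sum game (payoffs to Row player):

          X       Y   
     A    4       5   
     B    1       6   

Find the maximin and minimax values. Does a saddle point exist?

Maximin = 4, Minimax = 4, Saddle: True

Work:
Row minimums: [4, 1] → maximin = 4
Column maximums: [4, 6] → minimax = 4
Saddle point exists! Game value = 4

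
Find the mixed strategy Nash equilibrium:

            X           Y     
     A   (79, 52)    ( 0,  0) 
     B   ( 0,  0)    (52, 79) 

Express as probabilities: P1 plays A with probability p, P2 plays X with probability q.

p = 0.6031, q = 0.3969

Work:
Find probabilities that make opponent indifferent:
P2 chooses q to make P1 indifferent between A and B
P1 chooses p to make P2 indifferent between X and Y
Mixed NE: P1 plays (A: 0.6031, B: 0.3969), P2 plays (X: 0.3969, Y: 0.6031)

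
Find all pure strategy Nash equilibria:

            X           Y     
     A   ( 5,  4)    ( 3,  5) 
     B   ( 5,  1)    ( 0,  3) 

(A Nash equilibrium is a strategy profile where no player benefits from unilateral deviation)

Nash equilibrium: (A, Y)

Work:
Best responses:
  P1 vs X: payoffs [5, 5] → best response A/B (payoff 5)
  P1 vs Y: payoffs [3, 0] → best response A (payoff 3)
  P2 vs A: payoffs [4, 5] → best response Y (payoff 5)
  P2 vs B: payoffs [1, 3] → best response Y (payoff 3)
Mutual best responses: (A,Y) → Nash equilibria.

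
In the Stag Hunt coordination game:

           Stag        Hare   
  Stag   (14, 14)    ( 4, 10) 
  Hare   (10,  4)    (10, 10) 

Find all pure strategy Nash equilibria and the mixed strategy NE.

Pure NE: (Stag, Stag) and (Hare, Hare); Mixed NE: p = 0.6, q = 0.6

Work:
Check pure NE:
(Stag, Stag): (14, 14) - no unilateral deviation beneficial
(Hare, Hare): (10, 10) - no unilateral deviation beneficial
Mixed NE: P1 plays Stag with p = 0.6, P2 plays Stag with q = 0.6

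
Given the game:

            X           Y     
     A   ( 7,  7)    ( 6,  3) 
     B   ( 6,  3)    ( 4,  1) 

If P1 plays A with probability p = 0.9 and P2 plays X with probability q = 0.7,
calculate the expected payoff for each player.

E[P1] = 6.57, E[P2] = 5.46

Work:
E[P1] = p·q·π₁(A,X) + p·(1-q)·π₁(A,Y) + (1-p)·q·π₁(B,X) + (1-p)·(1-q)·π₁(B,Y)
= 0.9·0.7·7 + 0.9·0.3·6 + 0.1·0.7·6 + 0.1·0.3·4
= 6.57

E[P2] = 5.46 (similar calculation)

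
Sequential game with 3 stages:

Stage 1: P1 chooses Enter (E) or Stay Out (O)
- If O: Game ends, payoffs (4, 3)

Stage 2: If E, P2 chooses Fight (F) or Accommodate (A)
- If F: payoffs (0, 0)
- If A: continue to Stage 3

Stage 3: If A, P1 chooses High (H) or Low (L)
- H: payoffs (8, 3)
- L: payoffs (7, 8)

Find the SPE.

SPE: (E, A, H); Outcome (8, 3)

Work:
Stage 3: P1 chooses H (8 vs 7)
Stage 2: P2: F->0, A->3 (anticipating H). Choose A
Stage 1: P1: O->4, E->8 (anticipating A, H). Choose E
SPE path: E -> A -> H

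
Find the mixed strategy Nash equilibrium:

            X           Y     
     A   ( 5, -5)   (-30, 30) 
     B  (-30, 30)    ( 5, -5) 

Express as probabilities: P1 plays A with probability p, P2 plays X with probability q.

p = 0.5, q = 0.5

Work:
Find probabilities that make opponent indifferent:
P2 chooses q to make P1 indifferent between A and B
P1 chooses p to make P2 indifferent between X and Y
Mixed NE: P1 plays (A: 0.5, B: 0.5), P2 plays (X: 0.5, Y: 0.5)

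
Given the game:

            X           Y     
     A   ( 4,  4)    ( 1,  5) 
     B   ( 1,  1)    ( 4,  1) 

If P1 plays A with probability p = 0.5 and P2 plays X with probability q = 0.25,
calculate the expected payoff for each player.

E[P1] = 2.5, E[P2] = 2.875

Work:
E[P1] = p·q·π₁(A,X) + p·(1-q)·π₁(A,Y) + (1-p)·q·π₁(B,X) + (1-p)·(1-q)·π₁(B,Y)
= 0.5·0.25·4 + 0.5·0.75·1 + 0.5·0.25·1 + 0.5·0.75·4
= 2.5

E[P2] = 2.875 (similar calculation)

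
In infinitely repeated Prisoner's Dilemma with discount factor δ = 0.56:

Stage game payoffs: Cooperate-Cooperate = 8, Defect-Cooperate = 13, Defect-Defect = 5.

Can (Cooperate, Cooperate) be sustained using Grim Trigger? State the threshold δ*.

δ* = 0.625; since δ = 0.56 < 0.625, cooperation cannot be sustained

Work:
For Grim Trigger:
Cooperate forever: 8/(1-δ)
Defect then punished: 13 + 5·δ/(1-δ)
Need: 8/(1-δ) ≥ 13 + 5·δ/(1-δ)
Solving: δ ≥ (T-R)/(T-P) = (13-8)/(13-5) = 0.625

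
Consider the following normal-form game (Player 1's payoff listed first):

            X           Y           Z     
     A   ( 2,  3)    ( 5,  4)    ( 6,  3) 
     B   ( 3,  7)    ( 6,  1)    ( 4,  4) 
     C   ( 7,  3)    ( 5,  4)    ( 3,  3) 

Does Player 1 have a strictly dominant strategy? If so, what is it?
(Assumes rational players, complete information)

No strictly dominant strategy exists for Player 1

Work:
A strategy strictly dominates another if it gives a strictly higher payoff against every opponent action. Compare each pair of P1's strategies column-by-column:
  A vs B: [2 vs 3, 5 vs 6, 6 vs 4] → A does not strictly dominate B (column X: 2 ≤ 3)
  A vs C: [2 vs 7, 5 vs 5, 6 vs 3] → A does not strictly dominate C (column X: 2 ≤ 7)
  B vs A: [3 vs 2, 6 vs 5, 4 vs 6] → B does not strictly dominate A (column Z: 4 ≤ 6)
  B vs C: [3 vs 7, 6 vs 5, 4 vs 3] → B does not strictly dominate C (column X: 3 ≤ 7)
  C vs A: [7 vs 2, 5 vs 5, 3 vs 6] → C does not strictly dominate A (column Y: 5 ≤ 5)
  C vs B: [7 vs 3, 5 vs 6, 3 vs 4] → C does not strictly dominate B (column Y: 5 ≤ 6)
No single strategy strictly dominates all others → no strictly dominant strategy.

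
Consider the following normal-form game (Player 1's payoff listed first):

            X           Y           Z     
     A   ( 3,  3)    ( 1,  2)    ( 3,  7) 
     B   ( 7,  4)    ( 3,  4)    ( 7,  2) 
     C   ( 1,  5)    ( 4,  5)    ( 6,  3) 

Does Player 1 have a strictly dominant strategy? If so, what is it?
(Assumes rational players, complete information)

No strictly dominant strategy exists for Player 1

Work:
A strategy strictly dominates another if it gives a strictly higher payoff against every opponent action. Compare each pair of P1's strategies column-by-column:
  A vs B: [3 vs 7, 1 vs 3, 3 vs 7] → A does not strictly dominate B (column X: 3 ≤ 7)
  A vs C: [3 vs 1, 1 vs 4, 3 vs 6] → A does not strictly dominate C (column Y: 1 ≤ 4)
  B vs A: [7 vs 3, 3 vs 1, 7 vs 3] → B strictly dominates A
  B vs C: [7 vs 1, 3 vs 4, 7 vs 6] → B does not strictly dominate C (column Y: 3 ≤ 4)
  C vs A: [1 vs 3, 4 vs 1, 6 vs 3] → C does not strictly dominate A (column X: 1 ≤ 3)
  C vs B: [1 vs 7, 4 vs 3, 6 vs 7] → C does not strictly dominate B (column X: 1 ≤ 7)
No single strategy strictly dominates all others → no strictly dominant strategy.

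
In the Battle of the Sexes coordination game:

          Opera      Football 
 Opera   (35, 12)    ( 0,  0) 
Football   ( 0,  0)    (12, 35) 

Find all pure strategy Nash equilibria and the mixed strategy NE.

Pure NE: (Opera, Opera) and (Football, Football); Mixed NE: p = 0.7447, q = 0.2553

Work:
Check pure NE:
(Opera, Opera): (35, 12) - no unilateral deviation beneficial
(Football, Football): (12, 35) - no unilateral deviation beneficial
Mixed NE: P1 plays Opera with p = 0.7447, P2 plays Opera with q = 0.2553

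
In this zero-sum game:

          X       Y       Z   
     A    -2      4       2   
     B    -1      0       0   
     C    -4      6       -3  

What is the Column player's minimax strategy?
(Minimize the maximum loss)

Column should play X, value = -1

Work:
Column player minimizes Row's maximum payoff:
Column X: max payoff to Row = -1
Column Y: max payoff to Row = 6
Column Z: max payoff to Row = 2
Minimum is -1, achieved by column X.
Minimax strategy: X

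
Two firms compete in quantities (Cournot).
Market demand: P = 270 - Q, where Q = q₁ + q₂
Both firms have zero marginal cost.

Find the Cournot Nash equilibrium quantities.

q₁* = q₂* = 90.0; P* = 90.0

Work:
Profit: π_i = P·q_i = (a - q_i - q_j)·q_i
FOC: ∂π_i/∂q_i = a - 2q_i - q_j = 0
Reaction function: q_i = (270 - q_j)/2
Symmetry: q* = 270/3 = 90.0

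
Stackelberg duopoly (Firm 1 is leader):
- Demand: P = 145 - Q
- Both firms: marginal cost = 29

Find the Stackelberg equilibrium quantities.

q₁* (leader) = 58.0, q₂* (follower) = 29.0

Work:
Follower's reaction: q₂ = (a - c - q₁)/2
Leader substitutes: π₁ = q₁·(a - q₁ - (a-c-q₁)/2 - c)
FOC: q₁* = (145 - 29)/2 = 58.00
Then: q₂* = (145 - 29 - 58.0)/2 = 29.00
Leader has first-mover advantage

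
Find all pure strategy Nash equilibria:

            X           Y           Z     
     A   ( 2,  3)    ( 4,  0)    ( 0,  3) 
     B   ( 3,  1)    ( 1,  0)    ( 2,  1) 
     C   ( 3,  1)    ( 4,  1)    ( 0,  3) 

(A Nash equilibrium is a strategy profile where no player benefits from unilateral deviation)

Nash equilibrium: (B, X), (B, Z)

Work:
Best responses:
  P1 vs X: payoffs [2, 3, 3] → best response B/C (payoff 3)
  P1 vs Y: payoffs [4, 1, 4] → best response A/C (payoff 4)
  P1 vs Z: payoffs [0, 2, 0] → best response B (payoff 2)
  P2 vs A: payoffs [3, 0, 3] → best response X/Z (payoff 3)
  P2 vs B: payoffs [1, 0, 1] → best response X/Z (payoff 1)
  P2 vs C: payoffs [1, 1, 3] → best response Z (payoff 3)
Mutual best responses: (B,X), (B,Z) → Nash equilibria.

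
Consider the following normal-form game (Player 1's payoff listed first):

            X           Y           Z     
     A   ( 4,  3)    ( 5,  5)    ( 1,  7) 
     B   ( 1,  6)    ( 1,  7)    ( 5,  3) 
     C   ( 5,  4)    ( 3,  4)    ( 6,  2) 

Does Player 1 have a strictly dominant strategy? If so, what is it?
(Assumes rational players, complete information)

No strictly dominant strategy exists for Player 1

Work:
A strategy strictly dominates another if it gives a strictly higher payoff against every opponent action. Compare each pair of P1's strategies column-by-column:
  A vs B: [4 vs 1, 5 vs 1, 1 vs 5] → A does not strictly dominate B (column Z: 1 ≤ 5)
  A vs C: [4 vs 5, 5 vs 3, 1 vs 6] → A does not strictly dominate C (column X: 4 ≤ 5)
  B vs A: [1 vs 4, 1 vs 5, 5 vs 1] → B does not strictly dominate A (column X: 1 ≤ 4)
  B vs C: [1 vs 5, 1 vs 3, 5 vs 6] → B does not strictly dominate C (column X: 1 ≤ 5)
  C vs A: [5 vs 4, 3 vs 5, 6 vs 1] → C does not strictly dominate A (column Y: 3 ≤ 5)
  C vs B: [5 vs 1, 3 vs 1, 6 vs 5] → C strictly dominates B
No single strategy strictly dominates all others → no strictly dominant strategy.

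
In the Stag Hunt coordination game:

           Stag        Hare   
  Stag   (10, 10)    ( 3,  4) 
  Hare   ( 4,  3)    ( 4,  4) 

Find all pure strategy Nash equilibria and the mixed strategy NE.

Pure NE: (Stag, Stag) and (Hare, Hare); Mixed NE: p = 0.1429, q = 0.1429

Work:
Check pure NE:
(Stag, Stag): (10, 10) - no unilateral deviation beneficial
(Hare, Hare): (4, 4) - no unilateral deviation beneficial
Mixed NE: P1 plays Stag with p = 0.1429, P2 plays Stag with q = 0.1429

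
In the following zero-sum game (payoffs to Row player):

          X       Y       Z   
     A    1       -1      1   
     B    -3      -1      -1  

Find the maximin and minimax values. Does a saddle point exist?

Maximin = -1, Minimax = -1, Saddle: True

Work:
Row minimums: [-1, -3] → maximin = -1
Column maximums: [1, -1, 1] → minimax = -1
Saddle point exists! Game value = -1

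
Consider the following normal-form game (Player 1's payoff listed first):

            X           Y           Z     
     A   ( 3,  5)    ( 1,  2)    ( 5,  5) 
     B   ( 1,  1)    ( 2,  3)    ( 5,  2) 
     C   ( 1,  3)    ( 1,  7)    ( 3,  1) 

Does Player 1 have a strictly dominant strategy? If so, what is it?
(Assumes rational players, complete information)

No strictly dominant strategy exists for Player 1

Work:
A strategy strictly dominates another if it gives a strictly higher payoff against every opponent action. Compare each pair of P1's strategies column-by-column:
  A vs B: [3 vs 1, 1 vs 2, 5 vs 5] → A does not strictly dominate B (column Y: 1 ≤ 2)
  A vs C: [3 vs 1, 1 vs 1, 5 vs 3] → A does not strictly dominate C (column Y: 1 ≤ 1)
  B vs A: [1 vs 3, 2 vs 1, 5 vs 5] → B does not strictly dominate A (column X: 1 ≤ 3)
  B vs C: [1 vs 1, 2 vs 1, 5 vs 3] → B does not strictly dominate C (column X: 1 ≤ 1)
  C vs A: [1 vs 3, 1 vs 1, 3 vs 5] → C does not strictly dominate A (column X: 1 ≤ 3)
  C vs B: [1 vs 1, 1 vs 2, 3 vs 5] → C does not strictly dominate B (column X: 1 ≤ 1)
No single strategy strictly dominates all others → no strictly dominant strategy.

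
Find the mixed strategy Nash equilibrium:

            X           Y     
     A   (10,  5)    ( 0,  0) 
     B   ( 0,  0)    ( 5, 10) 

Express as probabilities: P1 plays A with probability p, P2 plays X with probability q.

p = 0.6667, q = 0.3333

Work:
Find probabilities that make opponent indifferent:
P2 chooses q to make P1 indifferent between A and B
P1 chooses p to make P2 indifferent between X and Y
Mixed NE: P1 plays (A: 0.6667, B: 0.3333), P2 plays (X: 0.3333, Y: 0.6667)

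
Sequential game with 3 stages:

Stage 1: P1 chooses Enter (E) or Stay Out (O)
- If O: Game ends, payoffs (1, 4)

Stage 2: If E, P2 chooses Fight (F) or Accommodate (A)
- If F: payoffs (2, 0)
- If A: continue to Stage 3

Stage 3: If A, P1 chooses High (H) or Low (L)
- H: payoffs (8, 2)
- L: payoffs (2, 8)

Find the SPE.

SPE: (E, A, H); Outcome (8, 2)

Work:
Stage 3: P1 chooses H (8 vs 2)
Stage 2: P2: F->0, A->2 (anticipating H). Choose A
Stage 1: P1: O->1, E->8 (anticipating A, H). Choose E
SPE path: E -> A -> H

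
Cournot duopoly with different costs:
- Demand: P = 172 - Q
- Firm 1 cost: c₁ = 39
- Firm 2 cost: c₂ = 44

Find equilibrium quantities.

q₁* = 46.0, q₂* = 41.0

Work:
Reaction: q₁ = (172 - 39 - q₂)/2
Reaction: q₂ = (172 - 44 - q₁)/2
Solve simultaneously:
q₁* = (172 - 2×39 + 44)/3 = 46.0
q₂* = (172 - 2×44 + 39)/3 = 41.0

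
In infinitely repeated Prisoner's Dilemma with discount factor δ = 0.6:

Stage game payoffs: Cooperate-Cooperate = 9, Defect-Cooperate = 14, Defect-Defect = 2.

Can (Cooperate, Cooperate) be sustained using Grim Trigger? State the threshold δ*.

δ* = 0.4167; since δ = 0.6 ≥ 0.4167, cooperation can be sustained

Work:
For Grim Trigger:
Cooperate forever: 9/(1-δ)
Defect then punished: 14 + 2·δ/(1-δ)
Need: 9/(1-δ) ≥ 14 + 2·δ/(1-δ)
Solving: δ ≥ (T-R)/(T-P) = (14-9)/(14-2) = 0.4167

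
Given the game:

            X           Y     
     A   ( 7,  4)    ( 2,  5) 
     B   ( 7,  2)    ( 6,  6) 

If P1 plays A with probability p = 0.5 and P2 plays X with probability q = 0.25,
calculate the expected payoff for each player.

E[P1] = 4.75, E[P2] = 4.875

Work:
E[P1] = p·q·π₁(A,X) + p·(1-q)·π₁(A,Y) + (1-p)·q·π₁(B,X) + (1-p)·(1-q)·π₁(B,Y)
= 0.5·0.25·7 + 0.5·0.75·2 + 0.5·0.25·7 + 0.5·0.75·6
= 4.75

E[P2] = 4.875 (similar calculation)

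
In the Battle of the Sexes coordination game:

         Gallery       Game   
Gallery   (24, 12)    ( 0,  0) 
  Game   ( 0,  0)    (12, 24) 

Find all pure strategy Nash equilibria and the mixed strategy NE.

Pure NE: (Gallery, Gallery) and (Game, Game); Mixed NE: p = 0.6667, q = 0.3333

Work:
Check pure NE:
(Gallery, Gallery): (24, 12) - no unilateral deviation beneficial
(Game, Game): (12, 24) - no unilateral deviation beneficial
Mixed NE: P1 plays Gallery with p = 0.6667, P2 plays Gallery with q = 0.3333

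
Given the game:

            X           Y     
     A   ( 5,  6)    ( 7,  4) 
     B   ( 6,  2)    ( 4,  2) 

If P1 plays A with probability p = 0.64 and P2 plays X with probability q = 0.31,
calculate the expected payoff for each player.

E[P1] = 5.7464, E[P2] = 3.6768

Work:
E[P1] = p·q·π₁(A,X) + p·(1-q)·π₁(A,Y) + (1-p)·q·π₁(B,X) + (1-p)·(1-q)·π₁(B,Y)
= 0.64·0.31·5 + 0.64·0.69·7 + 0.36·0.31·6 + 0.36·0.69·4
= 5.7464

E[P2] = 3.6768 (similar calculation)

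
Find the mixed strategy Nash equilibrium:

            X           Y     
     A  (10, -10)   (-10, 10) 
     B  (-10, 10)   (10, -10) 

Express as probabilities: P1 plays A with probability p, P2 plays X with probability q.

p = 0.5, q = 0.5

Work:
Find probabilities that make opponent indifferent:
P2 chooses q to make P1 indifferent between A and B
P1 chooses p to make P2 indifferent between X and Y
Mixed NE: P1 plays (A: 0.5, B: 0.5), P2 plays (X: 0.5, Y: 0.5)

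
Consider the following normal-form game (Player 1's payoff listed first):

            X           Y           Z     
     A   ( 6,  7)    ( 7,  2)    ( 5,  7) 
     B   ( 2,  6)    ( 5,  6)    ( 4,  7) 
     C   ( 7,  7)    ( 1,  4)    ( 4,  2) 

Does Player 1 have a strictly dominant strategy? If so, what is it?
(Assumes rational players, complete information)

No strictly dominant strategy exists for Player 1

Work:
A strategy strictly dominates another if it gives a strictly higher payoff against every opponent action. Compare each pair of P1's strategies column-by-column:
  A vs B: [6 vs 2, 7 vs 5, 5 vs 4] → A strictly dominates B
  A vs C: [6 vs 7, 7 vs 1, 5 vs 4] → A does not strictly dominate C (column X: 6 ≤ 7)
  B vs A: [2 vs 6, 5 vs 7, 4 vs 5] → B does not strictly dominate A (column X: 2 ≤ 6)
  B vs C: [2 vs 7, 5 vs 1, 4 vs 4] → B does not strictly dominate C (column X: 2 ≤ 7)
  C vs A: [7 vs 6, 1 vs 7, 4 vs 5] → C does not strictly dominate A (column Y: 1 ≤ 7)
  C vs B: [7 vs 2, 1 vs 5, 4 vs 4] → C does not strictly dominate B (column Y: 1 ≤ 5)
No single strategy strictly dominates all others → no strictly dominant strategy.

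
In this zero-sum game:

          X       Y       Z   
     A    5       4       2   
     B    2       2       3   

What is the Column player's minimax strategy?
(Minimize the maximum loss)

Column should play Z, value = 3

Work:
Column player minimizes Row's maximum payoff:
Column X: max payoff to Row = 5
Column Y: max payoff to Row = 4
Column Z: max payoff to Row = 3
Minimum is 3, achieved by column Z.
Minimax strategy: Z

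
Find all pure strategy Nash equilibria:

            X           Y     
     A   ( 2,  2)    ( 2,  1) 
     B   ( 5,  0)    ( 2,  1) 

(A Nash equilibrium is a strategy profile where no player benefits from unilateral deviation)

Nash equilibrium: (B, Y)

Work:
Best responses:
  P1 vs X: payoffs [2, 5] → best response B (payoff 5)
  P1 vs Y: payoffs [2, 2] → best response A/B (payoff 2)
  P2 vs A: payoffs [2, 1] → best response X (payoff 2)
  P2 vs B: payoffs [0, 1] → best response Y (payoff 1)
Mutual best responses: (B,Y) → Nash equilibria.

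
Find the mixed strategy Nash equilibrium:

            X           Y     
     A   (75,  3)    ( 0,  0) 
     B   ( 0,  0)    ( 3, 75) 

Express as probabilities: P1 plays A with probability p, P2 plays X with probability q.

p = 0.9615, q = 0.0385

Work:
Find probabilities that make opponent indifferent:
P2 chooses q to make P1 indifferent between A and B
P1 chooses p to make P2 indifferent between X and Y
Mixed NE: P1 plays (A: 0.9615, B: 0.0385), P2 plays (X: 0.0385, Y: 0.9615)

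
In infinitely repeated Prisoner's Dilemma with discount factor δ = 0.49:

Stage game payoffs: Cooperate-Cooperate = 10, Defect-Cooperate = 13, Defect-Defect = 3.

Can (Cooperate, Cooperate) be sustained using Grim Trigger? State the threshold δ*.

δ* = 0.3; since δ = 0.49 ≥ 0.3, cooperation can be sustained

Work:
For Grim Trigger:
Cooperate forever: 10/(1-δ)
Defect then punished: 13 + 3·δ/(1-δ)
Need: 10/(1-δ) ≥ 13 + 3·δ/(1-δ)
Solving: δ ≥ (T-R)/(T-P) = (13-10)/(13-3) = 0.3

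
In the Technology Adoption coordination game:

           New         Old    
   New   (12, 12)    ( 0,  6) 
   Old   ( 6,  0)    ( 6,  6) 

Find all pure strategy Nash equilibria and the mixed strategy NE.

Pure NE: (New, New) and (Old, Old); Mixed NE: p = 0.5, q = 0.5

Work:
Check pure NE:
(New, New): (12, 12) - no unilateral deviation beneficial
(Old, Old): (6, 6) - no unilateral deviation beneficial
Mixed NE: P1 plays New with p = 0.5, P2 plays New with q = 0.5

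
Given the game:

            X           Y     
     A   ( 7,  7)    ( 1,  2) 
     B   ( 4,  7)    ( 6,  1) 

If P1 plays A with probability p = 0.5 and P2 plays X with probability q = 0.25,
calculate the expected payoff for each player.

E[P1] = 4.0, E[P2] = 2.875

Work:
E[P1] = p·q·π₁(A,X) + p·(1-q)·π₁(A,Y) + (1-p)·q·π₁(B,X) + (1-p)·(1-q)·π₁(B,Y)
= 0.5·0.25·7 + 0.5·0.75·1 + 0.5·0.25·4 + 0.5·0.75·6
= 4.0

E[P2] = 2.875 (similar calculation)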